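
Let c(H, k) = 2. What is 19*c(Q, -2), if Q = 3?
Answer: 38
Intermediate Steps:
19*c(Q, -2) = 19*2 = 38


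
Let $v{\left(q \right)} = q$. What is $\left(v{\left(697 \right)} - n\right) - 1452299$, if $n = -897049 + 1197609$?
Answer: $-1752162$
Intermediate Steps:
$n = 300560$
$\left(v{\left(697 \right)} - n\right) - 1452299 = \left(697 - 300560\right) - 1452299 = -299863 - 1452299 = -1752162$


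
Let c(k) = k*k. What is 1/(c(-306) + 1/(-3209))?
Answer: 3209/300477923 ≈ 1.0680e-5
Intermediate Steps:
c(k) = k²
1/(c(-306) + 1/(-3209)) = 1/((-306)² + 1/(-3209)) = 1/(93636 - 1/3209) = 1/(300477923/3209) = 3209/300477923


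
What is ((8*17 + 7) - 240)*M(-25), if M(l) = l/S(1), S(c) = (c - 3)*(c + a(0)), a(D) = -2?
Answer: 2425/2 ≈ 1212.5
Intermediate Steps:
S(c) = (-3 + c)*(-2 + c) (S(c) = (c - 3)*(c - 2) = (-3 + c)*(-2 + c))
M(l) = l/2 (M(l) = l/(6 + 1² - 5*1) = l/(6 + 1 - 5) = l/2)
((8*17 + 7) - 240)*M(-25) = ((8*17 + 7) - 240)*((½)*(-25)) = ((136 + 7) - 240)*(-25/2) = (143 - 240)*(-25/2) = -97*(-25/2) = 2425/2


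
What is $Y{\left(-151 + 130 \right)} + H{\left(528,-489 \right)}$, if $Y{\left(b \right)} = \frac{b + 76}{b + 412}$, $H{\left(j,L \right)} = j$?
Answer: $\frac{206503}{391} \approx 528.14$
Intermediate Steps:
$Y{\left(b \right)} = \frac{76 + b}{412 + b}$
$Y{\left(-151 + 130 \right)} + H{\left(528,-489 \right)} = \frac{76 + \left(-151 + 130\right)}{412 + \left(-151 + 130\right)} + 528 = \frac{76 - 21}{412 - 21} + 528 = \frac{1}{391} \cdot 55 + 528 = \frac{55}{391} + 528 = \frac{206503}{391}$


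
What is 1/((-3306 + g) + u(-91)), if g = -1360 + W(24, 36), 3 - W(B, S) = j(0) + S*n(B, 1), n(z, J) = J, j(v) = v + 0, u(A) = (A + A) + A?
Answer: -1/4972 ≈ -0.00020113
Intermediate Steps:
u(A) = 3*A (u(A) = 2*A + A = 3*A)
j(v) = v
W(B, S) = 3 - S (W(B, S) = 3 - (0 + S*1) = 3 - (0 + S) = 3 - S)
g = -1393 (g = -1360 + (3 - 1*36) = -1360 + (3 - 36) = -1360 - 33 = -1393)
1/((-3306 + g) + u(-91)) = 1/((-3306 - 1393) + 3*(-91)) = 1/(-4699 - 273) = 1/(-4972) = -1/4972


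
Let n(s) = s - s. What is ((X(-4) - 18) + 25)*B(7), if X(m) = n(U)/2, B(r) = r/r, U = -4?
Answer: 7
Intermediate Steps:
n(s) = 0
B(r) = 1
X(m) = 0 (X(m) = 0/2 = 0*(1/2) = 0)
((X(-4) - 18) + 25)*B(7) = ((0 - 18) + 25)*1 = (-18 + 25)*1 = 7*1 = 7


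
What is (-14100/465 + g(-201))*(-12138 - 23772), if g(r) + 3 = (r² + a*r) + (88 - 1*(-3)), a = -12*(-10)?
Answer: -18188379090/31 ≈ -5.8672e+8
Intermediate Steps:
a = 120
g(r) = 88 + r² + 120*r (g(r) = -3 + ((r² + 120*r) + (88 - 1*(-3))) = -3 + ((r² + 120*r) + (88 + 3)) = -3 + ((r² + 120*r) + 91) = -3 + (91 + r² + 120*r) = 88 + r² + 120*r)
(-14100/465 + g(-201))*(-12138 - 23772) = (-14100/465 + (88 + (-201)² + 120*(-201)))*(-12138 - 23772) = (-14100*1/465 + (88 + 40401 - 24120))*(-35910) = (-940/31 + 16369)*(-35910) = (506499/31)*(-35910) = -18188379090/31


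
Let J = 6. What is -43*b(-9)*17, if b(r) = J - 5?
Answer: -731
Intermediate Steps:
b(r) = 1 (b(r) = 6 - 5 = 1)
-43*b(-9)*17 = -43*1*17 = -43*17 = -731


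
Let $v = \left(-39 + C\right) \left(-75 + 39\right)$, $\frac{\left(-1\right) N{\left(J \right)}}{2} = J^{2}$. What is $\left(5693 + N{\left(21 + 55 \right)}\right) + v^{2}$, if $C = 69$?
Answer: $1160541$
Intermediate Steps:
$N{\left(J \right)} = - 2 J^{2}$
$v = -1080$ ($v = \left(-39 + 69\right) \left(-75 + 39\right) = 30 \left(-36\right) = -1080$)
$\left(5693 + N{\left(21 + 55 \right)}\right) + v^{2} = \left(5693 - 2 \left(21 + 55\right)^{2}\right) + \left(-1080\right)^{2} = \left(5693 - 2 \cdot 76^{2}\right) + 1166400 = \left(5693 - 11552\right) + 1166400 = -5859 + 1166400 = 1160541$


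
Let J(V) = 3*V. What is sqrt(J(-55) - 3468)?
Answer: I*sqrt(3633) ≈ 60.274*I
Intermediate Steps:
sqrt(J(-55) - 3468) = sqrt(3*(-55) - 3468) = sqrt(-165 - 3468) = sqrt(-3633) = I*sqrt(3633)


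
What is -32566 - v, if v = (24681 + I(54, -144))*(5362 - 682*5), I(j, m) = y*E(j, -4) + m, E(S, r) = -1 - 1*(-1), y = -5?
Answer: -47928790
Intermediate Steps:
E(S, r) = 0 (E(S, r) = -1 + 1 = 0)
I(j, m) = m (I(j, m) = -5*0 + m = 0 + m = m)
v = 47896224 (v = (24681 - 144)*(5362 - 682*5) = 24537*(5362 - 3410) = 24537*1952 = 47896224)
-32566 - v = -32566 - 1*47896224 = -32566 - 47896224 = -47928790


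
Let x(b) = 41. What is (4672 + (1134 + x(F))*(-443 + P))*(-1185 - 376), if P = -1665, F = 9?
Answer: 3859147908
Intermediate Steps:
(4672 + (1134 + x(F))*(-443 + P))*(-1185 - 376) = (4672 + (1134 + 41)*(-443 - 1665))*(-1185 - 376) = (4672 + 1175*(-2108))*(-1561) = (4672 - 2476900)*(-1561) = -2472228*(-1561) = 3859147908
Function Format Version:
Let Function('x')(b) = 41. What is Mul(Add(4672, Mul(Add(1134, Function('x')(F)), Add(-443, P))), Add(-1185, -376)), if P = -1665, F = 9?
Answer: 3859147908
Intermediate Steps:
Mul(Add(4672, Mul(Add(1134, Function('x')(F)), Add(-443, P))), Add(-1185, -376)) = Mul(Add(4672, Mul(Add(1134, 41), Add(-443, -1665))), Add(-1185, -376)) = Mul(Add(4672, Mul(1175, -2108)), -1561) = Mul(Add(4672, -2476900), -1561) = Mul(-2472228, -1561) = 3859147908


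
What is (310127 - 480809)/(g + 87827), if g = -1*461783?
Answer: 28447/62326 ≈ 0.45642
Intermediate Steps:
g = -461783
(310127 - 480809)/(g + 87827) = (310127 - 480809)/(-461783 + 87827) = -170682/(-373956) = -170682*(-1/373956) = 28447/62326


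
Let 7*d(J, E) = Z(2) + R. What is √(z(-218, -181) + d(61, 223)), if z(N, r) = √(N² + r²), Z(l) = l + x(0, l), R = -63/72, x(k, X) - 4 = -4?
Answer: √(126 + 784*√80285)/28 ≈ 16.838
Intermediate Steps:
x(k, X) = 0 (x(k, X) = 4 - 4 = 0)
R = -7/8 (R = -63*1/72 = -7/8 ≈ -0.87500)
Z(l) = l (Z(l) = l + 0 = l)
d(J, E) = 9/56 (d(J, E) = (2 - 7/8)/7 = (⅐)*(9/8) = 9/56)
√(z(-218, -181) + d(61, 223)) = √(√((-218)² + (-181)²) + 9/56) = √(√(47524 + 32761) + 9/56) = √(√80285 + 9/56) = √(9/56 + √80285)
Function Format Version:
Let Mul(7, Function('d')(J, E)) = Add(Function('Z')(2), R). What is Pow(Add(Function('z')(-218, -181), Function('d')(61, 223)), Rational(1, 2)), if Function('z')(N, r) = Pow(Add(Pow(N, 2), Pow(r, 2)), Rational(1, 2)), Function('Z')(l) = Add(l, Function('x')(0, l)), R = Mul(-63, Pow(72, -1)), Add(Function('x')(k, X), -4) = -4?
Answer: Mul(Rational(1, 28), Pow(Add(126, Mul(784, Pow(80285, Rational(1, 2)))), Rational(1, 2))) ≈ 16.838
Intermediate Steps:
Function('x')(k, X) = 0 (Function('x')(k, X) = Add(4, -4) = 0)
R = Rational(-7, 8) (R = Mul(-63, Rational(1, 72)) = Rational(-7, 8) ≈ -0.87500)
Function('Z')(l) = l (Function('Z')(l) = Add(l, 0) = l)
Function('d')(J, E) = Rational(9, 56) (Function('d')(J, E) = Mul(Rational(1, 7), Add(2, Rational(-7, 8))) = Mul(Rational(1, 7), Rational(9, 8)) = Rational(9, 56))
Pow(Add(Function('z')(-218, -181), Function('d')(61, 223)), Rational(1, 2)) = Pow(Add(Pow(Add(Pow(-218, 2), Pow(-181, 2)), Rational(1, 2)), Rational(9, 56)), Rational(1, 2)) = Pow(Add(Pow(Add(47524, 32761), Rational(1, 2)), Rational(9, 56)), Rational(1, 2)) = Pow(Add(Pow(80285, Rational(1, 2)), Rational(9, 56)), Rational(1, 2)) = Pow(Add(Rational(9, 56), Pow(80285, Rational(1, 2))), Rational(1, 2))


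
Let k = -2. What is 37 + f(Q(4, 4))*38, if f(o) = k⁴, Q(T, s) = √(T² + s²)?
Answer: 645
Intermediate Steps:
f(o) = 16 (f(o) = (-2)⁴ = 16)
37 + f(Q(4, 4))*38 = 37 + 16*38 = 37 + 608 = 645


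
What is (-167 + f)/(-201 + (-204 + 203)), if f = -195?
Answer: 181/101 ≈ 1.7921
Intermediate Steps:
(-167 + f)/(-201 + (-204 + 203)) = (-167 - 195)/(-201 + (-204 + 203)) = -362/(-201 - 1) = -362/(-202) = -362*(-1/202) = 181/101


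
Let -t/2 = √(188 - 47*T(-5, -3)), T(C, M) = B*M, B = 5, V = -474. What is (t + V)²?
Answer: 228248 + 1896*√893 ≈ 2.8491e+5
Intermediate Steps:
T(C, M) = 5*M
t = -2*√893 (t = -2*√(188 - 235*(-3)) = -2*√(188 - 47*(-15)) = -2*√(188 + 705) = -2*√893 ≈ -59.766)
(t + V)² = (-2*√893 - 474)² = (-474 - 2*√893)²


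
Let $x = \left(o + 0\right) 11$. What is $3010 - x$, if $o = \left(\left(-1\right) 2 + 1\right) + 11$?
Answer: $2900$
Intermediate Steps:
$o = 10$ ($o = \left(-2 + 1\right) + 11 = -1 + 11 = 10$)
$x = 110$ ($x = \left(10 + 0\right) 11 = 10 \cdot 11 = 110$)
$3010 - x = 3010 - 110 = 2900$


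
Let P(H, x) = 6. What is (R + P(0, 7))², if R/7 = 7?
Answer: 3025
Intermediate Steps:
R = 49 (R = 7*7 = 49)
(R + P(0, 7))² = (49 + 6)² = 55² = 3025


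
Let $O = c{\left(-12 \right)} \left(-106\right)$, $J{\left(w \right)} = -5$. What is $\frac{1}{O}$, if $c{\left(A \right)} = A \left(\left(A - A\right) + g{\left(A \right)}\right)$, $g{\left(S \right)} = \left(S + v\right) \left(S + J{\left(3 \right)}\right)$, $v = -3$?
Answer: $\frac{1}{324360} \approx 3.083 \cdot 10^{-6}$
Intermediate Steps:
$g{\left(S \right)} = \left(-5 + S\right) \left(-3 + S\right)$ ($g{\left(S \right)} = \left(S - 3\right) \left(S - 5\right) = \left(-3 + S\right) \left(-5 + S\right) = \left(-5 + S\right) \left(-3 + S\right)$)
$c{\left(A \right)} = A \left(15 + A^{2} - 8 A\right)$ ($c{\left(A \right)} = A \left(\left(A - A\right) + \left(15 + A^{2} - 8 A\right)\right) = A \left(0 + \left(15 + A^{2} - 8 A\right)\right) = A \left(15 + A^{2} - 8 A\right)$)
$O = 324360$ ($O = - 12 \left(15 + \left(-12\right)^{2} - -96\right) \left(-106\right) = - 12 \left(15 + 144 + 96\right) \left(-106\right) = \left(-12\right) 255 \left(-106\right) = \left(-3060\right) \left(-106\right) = 324360$)
$\frac{1}{O} = \frac{1}{324360}$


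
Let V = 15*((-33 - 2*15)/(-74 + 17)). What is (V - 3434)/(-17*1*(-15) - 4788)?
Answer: 64931/86127 ≈ 0.75390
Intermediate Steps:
V = 315/19 (V = 15*((-33 - 30)/(-57)) = 15*(-63*(-1/57)) = 15*(21/19) = 315/19 ≈ 16.579)
(V - 3434)/(-17*1*(-15) - 4788) = (315/19 - 3434)/(-17*1*(-15) - 4788) = -64931/(19*(-17*(-15) - 4788)) = -64931/(19*(255 - 4788)) = -64931/19/(-4533) = -64931/19*(-1/4533) = 64931/86127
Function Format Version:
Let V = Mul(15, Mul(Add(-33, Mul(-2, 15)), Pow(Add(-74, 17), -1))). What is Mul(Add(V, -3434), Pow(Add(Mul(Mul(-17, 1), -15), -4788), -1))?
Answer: Rational(64931, 86127) ≈ 0.75390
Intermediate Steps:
V = Rational(315, 19) (V = Mul(15, Mul(Add(-33, -30), Pow(-57, -1))) = Mul(15, Mul(-63, Rational(-1, 57))) = Mul(15, Rational(21, 19)) = Rational(315, 19) ≈ 16.579)
Mul(Add(V, -3434), Pow(Add(Mul(Mul(-17, 1), -15), -4788), -1)) = Mul(Add(Rational(315, 19), -3434), Pow(Add(Mul(Mul(-17, 1), -15), -4788), -1)) = Mul(Rational(-64931, 19), Pow(Add(Mul(-17, -15), -4788), -1)) = Mul(Rational(-64931, 19), Pow(Add(255, -4788), -1)) = Mul(Rational(-64931, 19), Pow(-4533, -1)) = Mul(Rational(-64931, 19), Rational(-1, 4533)) = Rational(64931, 86127)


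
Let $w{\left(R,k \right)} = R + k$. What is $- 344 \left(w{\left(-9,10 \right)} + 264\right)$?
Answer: $-91160$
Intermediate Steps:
$- 344 \left(w{\left(-9,10 \right)} + 264\right) = - 344 \left(\left(-9 + 10\right) + 264\right) = - 344 \left(1 + 264\right) = \left(-344\right) 265 = -91160$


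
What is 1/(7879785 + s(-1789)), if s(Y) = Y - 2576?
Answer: 1/7875420 ≈ 1.2698e-7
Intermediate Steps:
s(Y) = -2576 + Y
1/(7879785 + s(-1789)) = 1/(7879785 + (-2576 - 1789)) = 1/(7879785 - 4365) = 1/7875420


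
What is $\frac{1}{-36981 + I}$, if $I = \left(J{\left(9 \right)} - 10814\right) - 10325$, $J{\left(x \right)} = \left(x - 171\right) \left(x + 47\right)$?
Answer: $- \frac{1}{67192} \approx -1.4883 \cdot 10^{-5}$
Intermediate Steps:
$J{\left(x \right)} = \left(-171 + x\right) \left(47 + x\right)$
$I = -30211$ ($I = \left(\left(-8037 + 9^{2} - 1116\right) - 10814\right) - 10325 = \left(\left(-8037 + 81 - 1116\right) - 10814\right) - 10325 = \left(-9072 - 10814\right) - 10325 = -19886 - 10325 = -30211$)
$\frac{1}{-36981 + I} = \frac{1}{-36981 - 30211} = \frac{1}{-67192} = - \frac{1}{67192}$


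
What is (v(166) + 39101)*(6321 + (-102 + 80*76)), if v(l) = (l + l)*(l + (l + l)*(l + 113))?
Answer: 379383673991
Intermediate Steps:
v(l) = 2*l*(l + 2*l*(113 + l)) (v(l) = (2*l)*(l + (2*l)*(113 + l)) = (2*l)*(l + 2*l*(113 + l)) = 2*l*(l + 2*l*(113 + l)))
(v(166) + 39101)*(6321 + (-102 + 80*76)) = (166²*(454 + 4*166) + 39101)*(6321 + (-102 + 80*76)) = (27556*(454 + 664) + 39101)*(6321 + (-102 + 6080)) = (27556*1118 + 39101)*(6321 + 5978) = (30807608 + 39101)*12299 = 30846709*12299 = 379383673991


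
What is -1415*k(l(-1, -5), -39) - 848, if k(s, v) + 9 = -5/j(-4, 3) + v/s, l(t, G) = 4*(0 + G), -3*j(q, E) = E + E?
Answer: 22361/4 ≈ 5590.3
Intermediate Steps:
j(q, E) = -2*E/3 (j(q, E) = -(E + E)/3 = -2*E/3)
l(t, G) = 4*G
k(s, v) = -13/2 + v/s (k(s, v) = -9 + (-5/((-2/3*3)) + v/s) = -9 + (-5/(-2) + v/s) = -9 + (-5*(-1/2) + v/s) = -9 + (5/2 + v/s) = -13/2 + v/s)
-1415*k(l(-1, -5), -39) - 848 = -1415*(-13/2 - 39/(4*(-5))) - 848 = -1415*(-13/2 - 39/(-20)) - 848 = -1415*(-13/2 - 39*(-1/20)) - 848 = -1415*(-13/2 + 39/20) - 848 = -1415*(-91/20) - 848 = 25753/4 - 848 = 22361/4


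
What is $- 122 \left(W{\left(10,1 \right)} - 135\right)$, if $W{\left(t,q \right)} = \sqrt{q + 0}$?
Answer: $16348$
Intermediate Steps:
$W{\left(t,q \right)} = \sqrt{q}$
$- 122 \left(W{\left(10,1 \right)} - 135\right) = - 122 \left(\sqrt{1} - 135\right) = - 122 \left(1 - 135\right) = \left(-122\right) \left(-134\right) = 16348$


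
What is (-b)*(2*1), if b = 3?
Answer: -6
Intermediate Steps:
(-b)*(2*1) = (-1*3)*(2*1) = -3*2 = -6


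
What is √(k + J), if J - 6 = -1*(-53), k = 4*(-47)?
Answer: I*√129 ≈ 11.358*I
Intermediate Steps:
k = -188
J = 59 (J = 6 - 1*(-53) = 6 + 53 = 59)
√(k + J) = √(-188 + 59) = √(-129) = I*√129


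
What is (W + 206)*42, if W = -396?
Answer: -7980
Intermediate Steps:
(W + 206)*42 = (-396 + 206)*42 = -190*42 = -7980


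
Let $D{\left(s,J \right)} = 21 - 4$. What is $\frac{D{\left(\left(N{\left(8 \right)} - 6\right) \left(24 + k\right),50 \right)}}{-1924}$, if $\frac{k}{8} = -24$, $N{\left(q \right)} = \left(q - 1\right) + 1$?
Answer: $- \frac{17}{1924} \approx -0.0088358$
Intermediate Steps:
$N{\left(q \right)} = q$ ($N{\left(q \right)} = \left(-1 + q\right) + 1 = q$)
$k = -192$ ($k = 8 \left(-24\right) = -192$)
$D{\left(s,J \right)} = 17$
$\frac{D{\left(\left(N{\left(8 \right)} - 6\right) \left(24 + k\right),50 \right)}}{-1924} = \frac{17}{-1924} = 17 \left(- \frac{1}{1924}\right) = - \frac{17}{1924}$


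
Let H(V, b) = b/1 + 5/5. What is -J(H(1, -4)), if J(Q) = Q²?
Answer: -9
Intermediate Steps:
H(V, b) = 1 + b (H(V, b) = b*1 + 5*(⅕) = b + 1 = 1 + b)
-J(H(1, -4)) = -(1 - 4)² = -1*(-3)² = -1*9 = -9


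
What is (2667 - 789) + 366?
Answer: 2244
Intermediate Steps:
(2667 - 789) + 366 = 1878 + 366 = 2244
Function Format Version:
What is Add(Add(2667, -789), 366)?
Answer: 2244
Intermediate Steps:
Add(Add(2667, -789), 366) = Add(1878, 366) = 2244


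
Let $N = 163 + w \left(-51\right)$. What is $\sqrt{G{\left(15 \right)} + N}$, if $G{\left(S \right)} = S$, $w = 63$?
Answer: $i \sqrt{3035} \approx 55.091 i$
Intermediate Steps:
$N = -3050$ ($N = 163 + 63 \left(-51\right) = 163 - 3213 = -3050$)
$\sqrt{G{\left(15 \right)} + N} = \sqrt{15 - 3050} = \sqrt{-3035} = i \sqrt{3035}$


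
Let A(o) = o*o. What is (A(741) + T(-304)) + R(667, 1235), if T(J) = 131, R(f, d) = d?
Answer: 550447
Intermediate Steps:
A(o) = o²
(A(741) + T(-304)) + R(667, 1235) = (741² + 131) + 1235 = (549081 + 131) + 1235 = 549212 + 1235 = 550447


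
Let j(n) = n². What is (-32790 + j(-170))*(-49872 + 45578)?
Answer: 16703660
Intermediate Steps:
(-32790 + j(-170))*(-49872 + 45578) = (-32790 + (-170)²)*(-49872 + 45578) = (-32790 + 28900)*(-4294) = -3890*(-4294) = 16703660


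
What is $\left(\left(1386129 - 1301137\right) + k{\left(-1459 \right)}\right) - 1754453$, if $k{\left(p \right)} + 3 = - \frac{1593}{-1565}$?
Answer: $- \frac{2612709567}{1565} \approx -1.6695 \cdot 10^{6}$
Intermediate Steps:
$k{\left(p \right)} = - \frac{3102}{1565}$ ($k{\left(p \right)} = -3 - \frac{1593}{-1565} = -3 - - \frac{1593}{1565} = -3 + \frac{1593}{1565} = - \frac{3102}{1565}$)
$\left(\left(1386129 - 1301137\right) + k{\left(-1459 \right)}\right) - 1754453 = \left(\left(1386129 - 1301137\right) - \frac{3102}{1565}\right) - 1754453 = \left(84992 - \frac{3102}{1565}\right) - 1754453 = \frac{133009378}{1565} - 1754453 = - \frac{2612709567}{1565}$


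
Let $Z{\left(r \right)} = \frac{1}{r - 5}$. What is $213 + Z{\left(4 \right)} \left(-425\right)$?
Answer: $638$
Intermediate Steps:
$Z{\left(r \right)} = \frac{1}{-5 + r}$
$213 + Z{\left(4 \right)} \left(-425\right) = 213 + \frac{1}{-5 + 4} \left(-425\right) = 213 + \frac{1}{-1} \left(-425\right) = 213 - -425 = 213 + 425 = 638$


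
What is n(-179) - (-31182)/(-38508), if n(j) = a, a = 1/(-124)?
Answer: -325423/397916 ≈ -0.81782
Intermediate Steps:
a = -1/124 ≈ -0.0080645
n(j) = -1/124
n(-179) - (-31182)/(-38508) = -1/124 - (-31182)/(-38508) = -1/124 - (-31182)*(-1)/38508 = -1/124 - 1*5197/6418 = -1/124 - 5197/6418 = -325423/397916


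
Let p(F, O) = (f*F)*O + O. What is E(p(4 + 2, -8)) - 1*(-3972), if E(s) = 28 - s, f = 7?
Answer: 4344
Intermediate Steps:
p(F, O) = O + 7*F*O (p(F, O) = (7*F)*O + O = 7*F*O + O = O + 7*F*O)
E(p(4 + 2, -8)) - 1*(-3972) = (28 - (-8)*(1 + 7*(4 + 2))) - 1*(-3972) = (28 - (-8)*(1 + 7*6)) + 3972 = (28 - (-8)*(1 + 42)) + 3972 = (28 - (-8)*43) + 3972 = (28 - 1*(-344)) + 3972 = (28 + 344) + 3972 = 372 + 3972 = 4344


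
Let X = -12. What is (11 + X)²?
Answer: 1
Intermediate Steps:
(11 + X)² = (11 - 12)² = (-1)² = 1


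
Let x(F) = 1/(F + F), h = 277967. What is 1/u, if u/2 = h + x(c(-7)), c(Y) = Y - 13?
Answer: 20/11118679 ≈ 1.7988e-6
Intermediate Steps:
c(Y) = -13 + Y
x(F) = 1/(2*F)
u = 11118679/20 (u = 2*(277967 + 1/(2*(-13 - 7))) = 2*(277967 + (½)/(-20)) = 2*(277967 + (½)*(-1/20)) = 2*(277967 - 1/40) = 2*(11118679/40) = 11118679/20 ≈ 5.5593e+5)
1/u = 1/(11118679/20) = 20/11118679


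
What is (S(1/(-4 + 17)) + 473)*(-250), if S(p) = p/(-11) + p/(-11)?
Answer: -16909250/143 ≈ -1.1825e+5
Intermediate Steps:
S(p) = -2*p/11 (S(p) = p*(-1/11) + p*(-1/11) = -p/11 - p/11 = -2*p/11)
(S(1/(-4 + 17)) + 473)*(-250) = (-2/(11*(-4 + 17)) + 473)*(-250) = (-2/11/13 + 473)*(-250) = (-2/11*1/13 + 473)*(-250) = (-2/143 + 473)*(-250) = (67637/143)*(-250) = -16909250/143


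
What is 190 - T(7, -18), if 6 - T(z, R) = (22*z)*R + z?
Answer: -2581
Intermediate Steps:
T(z, R) = 6 - z - 22*R*z (T(z, R) = 6 - ((22*z)*R + z) = 6 - (22*R*z + z) = 6 - (z + 22*R*z) = 6 + (-z - 22*R*z) = 6 - z - 22*R*z)
190 - T(7, -18) = 190 - (6 - 1*7 - 22*(-18)*7) = 190 - (6 - 7 + 2772) = 190 - 1*2771 = 190 - 2771 = -2581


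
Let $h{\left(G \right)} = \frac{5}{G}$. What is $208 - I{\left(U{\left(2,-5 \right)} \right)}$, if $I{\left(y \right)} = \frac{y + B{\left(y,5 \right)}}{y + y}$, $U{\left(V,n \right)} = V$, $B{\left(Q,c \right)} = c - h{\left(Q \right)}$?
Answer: $\frac{1655}{8} \approx 206.88$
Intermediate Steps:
$B{\left(Q,c \right)} = c - \frac{5}{Q}$
$I{\left(y \right)} = \frac{5 + y - \frac{5}{y}}{2 y}$ ($I{\left(y \right)} = \frac{y + \left(5 - \frac{5}{y}\right)}{y + y} = \frac{5 + y - \frac{5}{y}}{2 y}$)
$208 - I{\left(U{\left(2,-5 \right)} \right)} = 208 - \frac{-5 + 2 \left(5 + 2\right)}{2 \cdot 4} = 208 - \frac{1}{2} \cdot \frac{1}{4} \left(-5 + 2 \cdot 7\right) = 208 - \frac{1}{2} \cdot \frac{1}{4} \left(-5 + 14\right) = 208 - \frac{1}{2} \cdot \frac{1}{4} \cdot 9 = 208 - \frac{9}{8} = \frac{1655}{8}$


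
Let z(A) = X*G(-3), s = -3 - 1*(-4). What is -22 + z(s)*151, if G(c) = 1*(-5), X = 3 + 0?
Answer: -2287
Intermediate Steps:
s = 1 (s = -3 + 4 = 1)
X = 3
G(c) = -5
z(A) = -15 (z(A) = 3*(-5) = -15)
-22 + z(s)*151 = -22 - 15*151 = -22 - 2265 = -2287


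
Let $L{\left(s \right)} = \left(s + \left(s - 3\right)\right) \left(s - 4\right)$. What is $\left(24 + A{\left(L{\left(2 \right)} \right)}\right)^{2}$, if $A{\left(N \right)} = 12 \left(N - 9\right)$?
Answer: $11664$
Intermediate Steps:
$L{\left(s \right)} = \left(-4 + s\right) \left(-3 + 2 s\right)$ ($L{\left(s \right)} = \left(s + \left(s - 3\right)\right) \left(-4 + s\right) = \left(s + \left(-3 + s\right)\right) \left(-4 + s\right) = \left(-3 + 2 s\right) \left(-4 + s\right) = \left(-4 + s\right) \left(-3 + 2 s\right)$)
$A{\left(N \right)} = -108 + 12 N$ ($A{\left(N \right)} = 12 \left(-9 + N\right) = -108 + 12 N$)
$\left(24 + A{\left(L{\left(2 \right)} \right)}\right)^{2} = \left(24 - \left(108 - 12 \left(12 - 22 + 2 \cdot 2^{2}\right)\right)\right)^{2} = \left(24 - \left(108 - 12 \left(12 - 22 + 2 \cdot 4\right)\right)\right)^{2} = \left(24 - \left(108 - 12 \left(12 - 22 + 8\right)\right)\right)^{2} = \left(24 + \left(-108 + 12 \left(-2\right)\right)\right)^{2} = \left(24 - 132\right)^{2} = \left(-108\right)^{2} = 11664$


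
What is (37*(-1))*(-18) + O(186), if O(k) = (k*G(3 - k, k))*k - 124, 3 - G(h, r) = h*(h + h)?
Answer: -2317066558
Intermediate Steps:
G(h, r) = 3 - 2*h² (G(h, r) = 3 - h*(h + h) = 3 - h*2*h = 3 - 2*h²)
O(k) = -124 + k²*(3 - 2*(3 - k)²) (O(k) = (k*(3 - 2*(3 - k)²))*k - 124 = k²*(3 - 2*(3 - k)²) - 124 = -124 + k²*(3 - 2*(3 - k)²))
(37*(-1))*(-18) + O(186) = (37*(-1))*(-18) + (-124 + 186²*(3 - 2*(-3 + 186)²)) = -37*(-18) + (-124 + 34596*(3 - 2*183²)) = 666 + (-124 + 34596*(3 - 2*33489)) = 666 + (-124 + 34596*(3 - 66978)) = 666 + (-124 + 34596*(-66975)) = 666 + (-124 - 2317067100) = 666 - 2317067224 = -2317066558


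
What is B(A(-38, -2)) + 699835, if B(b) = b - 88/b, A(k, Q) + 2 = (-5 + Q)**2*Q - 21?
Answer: 7696862/11 ≈ 6.9972e+5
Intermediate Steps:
A(k, Q) = -23 + Q*(-5 + Q)**2 (A(k, Q) = -2 + ((-5 + Q)**2*Q - 21) = -2 + (Q*(-5 + Q)**2 - 21) = -2 + (-21 + Q*(-5 + Q)**2) = -23 + Q*(-5 + Q)**2)
B(A(-38, -2)) + 699835 = ((-23 - 2*(-5 - 2)**2) - 88/(-23 - 2*(-5 - 2)**2)) + 699835 = ((-23 - 2*(-7)**2) - 88/(-23 - 2*(-7)**2)) + 699835 = ((-23 - 2*49) - 88/(-23 - 2*49)) + 699835 = ((-23 - 98) - 88/(-23 - 98)) + 699835 = (-121 - 88/(-121)) + 699835 = (-121 - 88*(-1/121)) + 699835 = (-121 + 8/11) + 699835 = -1323/11 + 699835 = 7696862/11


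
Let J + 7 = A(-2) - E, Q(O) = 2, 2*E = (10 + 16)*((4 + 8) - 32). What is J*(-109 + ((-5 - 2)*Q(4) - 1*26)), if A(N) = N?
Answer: -37399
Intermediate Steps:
E = -260 (E = ((10 + 16)*((4 + 8) - 32))/2 = (26*(12 - 32))/2 = (26*(-20))/2 = (1/2)*(-520) = -260)
J = 251 (J = -7 + (-2 - 1*(-260)) = -7 + (-2 + 260) = -7 + 258 = 251)
J*(-109 + ((-5 - 2)*Q(4) - 1*26)) = 251*(-109 + ((-5 - 2)*2 - 1*26)) = 251*(-109 + (-7*2 - 26)) = 251*(-109 + (-14 - 26)) = 251*(-109 - 40) = 251*(-149) = -37399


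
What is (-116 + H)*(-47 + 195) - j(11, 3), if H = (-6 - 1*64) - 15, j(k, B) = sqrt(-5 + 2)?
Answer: -29748 - I*sqrt(3) ≈ -29748.0 - 1.732*I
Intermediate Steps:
j(k, B) = I*sqrt(3) (j(k, B) = sqrt(-3) = I*sqrt(3))
H = -85 (H = (-6 - 64) - 15 = -70 - 15 = -85)
(-116 + H)*(-47 + 195) - j(11, 3) = (-116 - 85)*(-47 + 195) - I*sqrt(3) = -201*148 - I*sqrt(3) = -29748 - I*sqrt(3)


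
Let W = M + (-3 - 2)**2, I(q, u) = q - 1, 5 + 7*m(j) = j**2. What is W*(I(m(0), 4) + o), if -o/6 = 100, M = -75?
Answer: 210600/7 ≈ 30086.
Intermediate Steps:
m(j) = -5/7 + j**2/7
I(q, u) = -1 + q
W = -50 (W = -75 + (-3 - 2)**2 = -75 + (-5)**2 = -75 + 25 = -50)
o = -600 (o = -6*100 = -600)
W*(I(m(0), 4) + o) = -50*((-1 + (-5/7 + (1/7)*0**2)) - 600) = -50*((-1 + (-5/7 + (1/7)*0)) - 600) = -50*((-1 + (-5/7 + 0)) - 600) = -50*((-1 - 5/7) - 600) = -50*(-12/7 - 600) = -50*(-4212/7) = 210600/7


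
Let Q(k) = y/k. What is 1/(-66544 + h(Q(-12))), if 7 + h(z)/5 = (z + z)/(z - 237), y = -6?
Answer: -473/31491877 ≈ -1.5020e-5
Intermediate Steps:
Q(k) = -6/k
h(z) = -35 + 10*z/(-237 + z) (h(z) = -35 + 5*((z + z)/(z - 237)) = -35 + 5*((2*z)/(-237 + z)) = -35 + 5*(2*z/(-237 + z)) = -35 + 10*z/(-237 + z))
1/(-66544 + h(Q(-12))) = 1/(-66544 + 5*(1659 - (-30)/(-12))/(-237 - 6/(-12))) = 1/(-66544 + 5*(1659 - (-30)*(-1)/12)/(-237 - 6*(-1/12))) = 1/(-66544 + 5*(1659 - 5*½)/(-237 + ½)) = 1/(-66544 + 5*(1659 - 5/2)/(-473/2)) = 1/(-66544 + 5*(-2/473)*(3313/2)) = 1/(-66544 - 16565/473) = 1/(-31491877/473) = -473/31491877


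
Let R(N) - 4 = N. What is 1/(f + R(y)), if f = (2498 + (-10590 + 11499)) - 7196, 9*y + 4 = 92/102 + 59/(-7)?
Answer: -3213/12165320 ≈ -0.00026411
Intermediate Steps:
y = -4115/3213 (y = -4/9 + (92/102 + 59/(-7))/9 = -4/9 + (92*(1/102) + 59*(-1/7))/9 = -4/9 + (46/51 - 59/7)/9 = -4/9 + (1/9)*(-2687/357) = -4/9 - 2687/3213 = -4115/3213 ≈ -1.2807)
R(N) = 4 + N
f = -3789 (f = (2498 + 909) - 7196 = 3407 - 7196 = -3789)
1/(f + R(y)) = 1/(-3789 + (4 - 4115/3213)) = 1/(-3789 + 8737/3213) = 1/(-12165320/3213) = -3213/12165320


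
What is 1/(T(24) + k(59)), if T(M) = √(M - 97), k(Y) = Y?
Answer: 59/3554 - I*√73/3554 ≈ 0.016601 - 0.0024041*I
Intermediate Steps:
T(M) = √(-97 + M)
1/(T(24) + k(59)) = 1/(√(-97 + 24) + 59) = 1/(√(-73) + 59) = 1/(I*√73 + 59) = 1/(59 + I*√73)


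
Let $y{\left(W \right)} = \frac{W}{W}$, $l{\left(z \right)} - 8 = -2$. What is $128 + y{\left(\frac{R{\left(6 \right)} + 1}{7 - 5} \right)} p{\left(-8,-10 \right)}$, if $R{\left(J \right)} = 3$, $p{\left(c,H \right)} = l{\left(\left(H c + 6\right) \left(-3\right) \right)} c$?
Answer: $80$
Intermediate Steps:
$l{\left(z \right)} = 6$ ($l{\left(z \right)} = 8 - 2 = 6$)
$p{\left(c,H \right)} = 6 c$
$y{\left(W \right)} = 1$
$128 + y{\left(\frac{R{\left(6 \right)} + 1}{7 - 5} \right)} p{\left(-8,-10 \right)} = 128 + 1 \cdot 6 \left(-8\right) = 128 + 1 \left(-48\right) = 128 - 48 = 80$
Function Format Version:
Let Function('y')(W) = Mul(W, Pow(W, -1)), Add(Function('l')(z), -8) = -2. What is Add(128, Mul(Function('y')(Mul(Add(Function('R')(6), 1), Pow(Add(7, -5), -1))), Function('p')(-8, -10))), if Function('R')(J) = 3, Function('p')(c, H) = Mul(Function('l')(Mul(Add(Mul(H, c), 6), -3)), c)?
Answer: 80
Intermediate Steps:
Function('l')(z) = 6 (Function('l')(z) = Add(8, -2) = 6)
Function('p')(c, H) = Mul(6, c)
Function('y')(W) = 1
Add(128, Mul(Function('y')(Mul(Add(Function('R')(6), 1), Pow(Add(7, -5), -1))), Function('p')(-8, -10))) = Add(128, Mul(1, Mul(6, -8))) = Add(128, Mul(1, -48)) = Add(128, -48) = 80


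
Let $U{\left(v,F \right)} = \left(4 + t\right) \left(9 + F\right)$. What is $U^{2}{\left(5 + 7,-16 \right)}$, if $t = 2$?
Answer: $1764$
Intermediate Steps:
$U{\left(v,F \right)} = 54 + 6 F$ ($U{\left(v,F \right)} = \left(4 + 2\right) \left(9 + F\right) = 6 \left(9 + F\right) = 54 + 6 F$)
$U^{2}{\left(5 + 7,-16 \right)} = \left(54 + 6 \left(-16\right)\right)^{2} = \left(54 - 96\right)^{2} = \left(-42\right)^{2} = 1764$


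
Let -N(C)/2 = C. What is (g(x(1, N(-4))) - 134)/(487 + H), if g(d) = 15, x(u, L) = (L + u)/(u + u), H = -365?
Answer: -119/122 ≈ -0.97541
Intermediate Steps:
N(C) = -2*C
x(u, L) = (L + u)/(2*u) (x(u, L) = (L + u)/((2*u)) = (L + u)*(1/(2*u)) = (L + u)/(2*u))
(g(x(1, N(-4))) - 134)/(487 + H) = (15 - 134)/(487 - 365) = -119/122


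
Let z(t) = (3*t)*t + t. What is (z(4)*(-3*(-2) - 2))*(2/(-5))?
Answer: -416/5 ≈ -83.200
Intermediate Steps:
z(t) = t + 3*t² (z(t) = 3*t² + t = t + 3*t²)
(z(4)*(-3*(-2) - 2))*(2/(-5)) = ((4*(1 + 3*4))*(-3*(-2) - 2))*(2/(-5)) = ((4*(1 + 12))*(6 - 2))*(2*(-⅕)) = ((4*13)*4)*(-⅖) = (52*4)*(-⅖) = 208*(-⅖) = -416/5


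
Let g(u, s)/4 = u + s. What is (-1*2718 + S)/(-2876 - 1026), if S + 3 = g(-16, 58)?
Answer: 2553/3902 ≈ 0.65428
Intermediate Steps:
g(u, s) = 4*s + 4*u (g(u, s) = 4*(u + s) = 4*(s + u) = 4*s + 4*u)
S = 165 (S = -3 + (4*58 + 4*(-16)) = -3 + (232 - 64) = -3 + 168 = 165)
(-1*2718 + S)/(-2876 - 1026) = (-1*2718 + 165)/(-2876 - 1026) = (-2718 + 165)/(-3902) = -2553*(-1/3902) = 2553/3902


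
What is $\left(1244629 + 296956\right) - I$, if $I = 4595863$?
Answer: $-3054278$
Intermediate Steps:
$\left(1244629 + 296956\right) - I = \left(1244629 + 296956\right) - 4595863 = 1541585 - 4595863 = -3054278$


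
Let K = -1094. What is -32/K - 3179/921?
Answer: -1724177/503787 ≈ -3.4224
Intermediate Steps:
-32/K - 3179/921 = -32/(-1094) - 3179/921 = -32*(-1/1094) - 3179*1/921 = 16/547 - 3179/921 = -1724177/503787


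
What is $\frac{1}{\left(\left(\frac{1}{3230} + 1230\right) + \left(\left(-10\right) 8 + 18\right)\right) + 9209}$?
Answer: $\frac{3230}{33517711} \approx 9.6367 \cdot 10^{-5}$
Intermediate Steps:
$\frac{1}{\left(\left(\frac{1}{3230} + 1230\right) + \left(\left(-10\right) 8 + 18\right)\right) + 9209} = \frac{1}{\left(\left(\frac{1}{3230} + 1230\right) + \left(-80 + 18\right)\right) + 9209} = \frac{1}{\left(\frac{3972901}{3230} - 62\right) + 9209} = \frac{1}{\frac{3772641}{3230} + 9209} = \frac{1}{\frac{33517711}{3230}} = \frac{3230}{33517711}$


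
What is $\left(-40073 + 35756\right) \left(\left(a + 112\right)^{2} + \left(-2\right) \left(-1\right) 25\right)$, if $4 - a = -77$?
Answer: $-161019783$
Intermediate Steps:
$a = 81$ ($a = 4 - -77 = 4 + 77 = 81$)
$\left(-40073 + 35756\right) \left(\left(a + 112\right)^{2} + \left(-2\right) \left(-1\right) 25\right) = \left(-40073 + 35756\right) \left(\left(81 + 112\right)^{2} + \left(-2\right) \left(-1\right) 25\right) = - 4317 \left(193^{2} + 2 \cdot 25\right) = - 4317 \left(37249 + 50\right) = \left(-4317\right) 37299 = -161019783$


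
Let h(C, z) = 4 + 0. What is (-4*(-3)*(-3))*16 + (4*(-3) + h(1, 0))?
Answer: -584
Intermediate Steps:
h(C, z) = 4
(-4*(-3)*(-3))*16 + (4*(-3) + h(1, 0)) = (-4*(-3)*(-3))*16 + (4*(-3) + 4) = (12*(-3))*16 + (-12 + 4) = -36*16 - 8 = -576 - 8 = -584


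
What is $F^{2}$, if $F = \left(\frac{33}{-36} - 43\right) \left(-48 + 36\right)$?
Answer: $277729$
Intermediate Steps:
$F = 527$ ($F = \left(33 \left(- \frac{1}{36}\right) - 43\right) \left(-12\right) = \left(- \frac{11}{12} - 43\right) \left(-12\right) = \left(- \frac{527}{12}\right) \left(-12\right) = 527$)
$F^{2} = 527^{2} = 277729$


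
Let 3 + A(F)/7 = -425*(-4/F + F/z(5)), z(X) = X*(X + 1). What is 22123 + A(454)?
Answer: -15590443/681 ≈ -22893.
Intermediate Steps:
z(X) = X*(1 + X)
A(F) = -21 + 11900/F - 595*F/6 (A(F) = -21 + 7*(-425*(-4/F + F/((5*(1 + 5))))) = -21 + 7*(-425*(-4/F + F/((5*6)))) = -21 + 7*(-425*(-4/F + F/30)) = -21 + 7*(1700/F - 85*F/6) = -21 + (11900/F - 595*F/6) = -21 + 11900/F - 595*F/6)
22123 + A(454) = 22123 + (-21 + 11900/454 - 595/6*454) = 22123 + (-21 + 11900*(1/454) - 135065/3) = 22123 + (-21 + 5950/227 - 135065/3) = 22123 - 30656206/681 = -15590443/681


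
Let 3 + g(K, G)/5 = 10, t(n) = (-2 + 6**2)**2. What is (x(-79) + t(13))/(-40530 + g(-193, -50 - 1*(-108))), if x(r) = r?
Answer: -1077/40495 ≈ -0.026596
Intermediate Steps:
t(n) = 1156 (t(n) = (-2 + 36)**2 = 34**2 = 1156)
g(K, G) = 35 (g(K, G) = -15 + 5*10 = -15 + 50 = 35)
(x(-79) + t(13))/(-40530 + g(-193, -50 - 1*(-108))) = (-79 + 1156)/(-40530 + 35) = 1077/(-40495) = 1077*(-1/40495) = -1077/40495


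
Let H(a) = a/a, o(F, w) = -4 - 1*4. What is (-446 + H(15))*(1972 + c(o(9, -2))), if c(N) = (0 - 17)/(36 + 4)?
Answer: -7018807/8 ≈ -8.7735e+5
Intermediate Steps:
o(F, w) = -8 (o(F, w) = -4 - 4 = -8)
H(a) = 1
c(N) = -17/40
(-446 + H(15))*(1972 + c(o(9, -2))) = (-446 + 1)*(1972 - 17/40) = -445*78863/40 = -7018807/8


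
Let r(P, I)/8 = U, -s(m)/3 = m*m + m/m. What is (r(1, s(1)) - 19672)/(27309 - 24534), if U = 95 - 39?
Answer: -6408/925 ≈ -6.9276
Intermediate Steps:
U = 56
s(m) = -3 - 3*m² (s(m) = -3*(m*m + m/m) = -3*(m² + 1) = -3*(1 + m²) = -3 - 3*m²)
r(P, I) = 448 (r(P, I) = 8*56 = 448)
(r(1, s(1)) - 19672)/(27309 - 24534) = (448 - 19672)/(27309 - 24534) = -19224/2775 = -19224*1/2775 = -6408/925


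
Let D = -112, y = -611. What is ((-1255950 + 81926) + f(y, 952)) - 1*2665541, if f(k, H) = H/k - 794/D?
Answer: -131374366785/34216 ≈ -3.8396e+6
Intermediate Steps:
f(k, H) = 397/56 + H/k (f(k, H) = H/k - 794/(-112) = H/k - 794*(-1/112) = H/k + 397/56 = 397/56 + H/k)
((-1255950 + 81926) + f(y, 952)) - 1*2665541 = ((-1255950 + 81926) + (397/56 + 952/(-611))) - 1*2665541 = (-1174024 + (397/56 + 952*(-1/611))) - 2665541 = (-1174024 + (397/56 - 952/611)) - 2665541 = (-1174024 + 189255/34216) - 2665541 = -40170215929/34216 - 2665541 = -131374366785/34216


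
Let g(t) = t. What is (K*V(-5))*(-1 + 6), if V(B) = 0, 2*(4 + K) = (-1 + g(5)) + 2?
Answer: 0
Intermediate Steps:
K = -1 (K = -4 + ((-1 + 5) + 2)/2 = -4 + (4 + 2)/2 = -4 + (½)*6 = -4 + 3 = -1)
(K*V(-5))*(-1 + 6) = (-1*0)*(-1 + 6) = 0*5 = 0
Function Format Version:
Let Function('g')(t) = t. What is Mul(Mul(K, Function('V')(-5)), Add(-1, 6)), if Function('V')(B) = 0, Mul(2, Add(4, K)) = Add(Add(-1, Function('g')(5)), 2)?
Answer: 0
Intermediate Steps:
K = -1 (K = Add(-4, Mul(Rational(1, 2), Add(Add(-1, 5), 2))) = Add(-4, Mul(Rational(1, 2), Add(4, 2))) = Add(-4, Mul(Rational(1, 2), 6)) = Add(-4, 3) = -1)
Mul(Mul(K, Function('V')(-5)), Add(-1, 6)) = Mul(Mul(-1, 0), Add(-1, 6)) = Mul(0, 5) = 0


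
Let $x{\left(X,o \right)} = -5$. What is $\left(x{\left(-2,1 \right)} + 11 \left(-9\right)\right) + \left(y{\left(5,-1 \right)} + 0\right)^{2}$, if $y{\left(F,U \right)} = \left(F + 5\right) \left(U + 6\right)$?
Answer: $2396$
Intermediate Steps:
$y{\left(F,U \right)} = \left(5 + F\right) \left(6 + U\right)$
$\left(x{\left(-2,1 \right)} + 11 \left(-9\right)\right) + \left(y{\left(5,-1 \right)} + 0\right)^{2} = \left(-5 + 11 \left(-9\right)\right) + \left(\left(30 + 5 \left(-1\right) + 6 \cdot 5 + 5 \left(-1\right)\right) + 0\right)^{2} = \left(-5 - 99\right) + \left(\left(30 - 5 + 30 - 5\right) + 0\right)^{2} = -104 + \left(50 + 0\right)^{2} = -104 + 50^{2} = -104 + 2500 = 2396$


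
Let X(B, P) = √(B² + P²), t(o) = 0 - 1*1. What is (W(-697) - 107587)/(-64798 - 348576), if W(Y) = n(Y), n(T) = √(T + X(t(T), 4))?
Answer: 107587/413374 - √(-697 + √17)/413374 ≈ 0.26027 - 6.3677e-5*I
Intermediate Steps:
t(o) = -1 (t(o) = 0 - 1 = -1)
n(T) = √(T + √17) (n(T) = √(T + √((-1)² + 4²)) = √(T + √(1 + 16)) = √(T + √17))
W(Y) = √(Y + √17)
(W(-697) - 107587)/(-64798 - 348576) = (√(-697 + √17) - 107587)/(-64798 - 348576) = (-107587 + √(-697 + √17))/(-413374) = (-107587 + √(-697 + √17))*(-1/413374) = 107587/413374 - √(-697 + √17)/413374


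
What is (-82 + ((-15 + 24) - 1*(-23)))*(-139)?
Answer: 6950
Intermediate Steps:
(-82 + ((-15 + 24) - 1*(-23)))*(-139) = (-82 + (9 + 23))*(-139) = (-82 + 32)*(-139) = -50*(-139) = 6950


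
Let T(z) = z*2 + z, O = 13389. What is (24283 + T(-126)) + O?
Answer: 37294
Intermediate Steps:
T(z) = 3*z (T(z) = 2*z + z = 3*z)
(24283 + T(-126)) + O = (24283 + 3*(-126)) + 13389 = (24283 - 378) + 13389 = 23905 + 13389 = 37294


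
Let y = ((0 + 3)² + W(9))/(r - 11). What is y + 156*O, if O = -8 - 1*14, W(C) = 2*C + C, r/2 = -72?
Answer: -531996/155 ≈ -3432.2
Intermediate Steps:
r = -144 (r = 2*(-72) = -144)
W(C) = 3*C
O = -22 (O = -8 - 14 = -22)
y = -36/155 (y = ((0 + 3)² + 3*9)/(-144 - 11) = (3² + 27)/(-155) = (9 + 27)*(-1/155) = 36*(-1/155) = -36/155 ≈ -0.23226)
y + 156*O = -36/155 + 156*(-22) = -36/155 - 3432 = -531996/155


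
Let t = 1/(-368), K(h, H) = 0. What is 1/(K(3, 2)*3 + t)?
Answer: -368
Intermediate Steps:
t = -1/368 ≈ -0.0027174
1/(K(3, 2)*3 + t) = 1/(0*3 - 1/368) = 1/(0 - 1/368) = 1/(-1/368) = -368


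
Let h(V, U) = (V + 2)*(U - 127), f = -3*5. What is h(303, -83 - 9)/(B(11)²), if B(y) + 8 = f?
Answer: -66795/529 ≈ -126.27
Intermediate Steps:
f = -15
B(y) = -23 (B(y) = -8 - 15 = -23)
h(V, U) = (-127 + U)*(2 + V) (h(V, U) = (2 + V)*(-127 + U) = (-127 + U)*(2 + V))
h(303, -83 - 9)/(B(11)²) = (-254 - 127*303 + 2*(-83 - 9) + (-83 - 9)*303)/((-23)²) = (-254 - 38481 + 2*(-92) - 92*303)/529 = (-254 - 38481 - 184 - 27876)*(1/529) = -66795*1/529 = -66795/529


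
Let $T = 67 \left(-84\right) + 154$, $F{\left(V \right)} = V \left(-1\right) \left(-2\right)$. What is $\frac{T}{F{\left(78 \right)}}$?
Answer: $- \frac{2737}{78} \approx -35.09$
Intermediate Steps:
$F{\left(V \right)} = 2 V$ ($F{\left(V \right)} = - V \left(-2\right) = 2 V$)
$T = -5474$ ($T = -5628 + 154 = -5474$)
$\frac{T}{F{\left(78 \right)}} = - \frac{5474}{2 \cdot 78} = - \frac{5474}{156} = \left(-5474\right) \frac{1}{156} = - \frac{2737}{78}$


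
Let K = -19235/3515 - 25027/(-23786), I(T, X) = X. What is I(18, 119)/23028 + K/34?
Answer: -5376189410/43066372629 ≈ -0.12484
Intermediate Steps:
K = -73910761/16721558 (K = -19235*1/3515 - 25027*(-1/23786) = -3847/703 + 25027/23786 = -73910761/16721558 ≈ -4.4201)
I(18, 119)/23028 + K/34 = 119/23028 - 73910761/16721558/34 = 119*(1/23028) - 73910761/16721558*1/34 = 119/23028 - 73910761/568532972 = -5376189410/43066372629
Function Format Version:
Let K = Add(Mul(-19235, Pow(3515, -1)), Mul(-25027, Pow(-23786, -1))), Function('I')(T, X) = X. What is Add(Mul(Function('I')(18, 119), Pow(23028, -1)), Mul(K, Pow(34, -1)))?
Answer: Rational(-5376189410, 43066372629) ≈ -0.12484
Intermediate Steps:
K = Rational(-73910761, 16721558) (K = Add(Mul(-19235, Rational(1, 3515)), Mul(-25027, Rational(-1, 23786))) = Add(Rational(-3847, 703), Rational(25027, 23786)) = Rational(-73910761, 16721558) ≈ -4.4201)
Add(Mul(Function('I')(18, 119), Pow(23028, -1)), Mul(K, Pow(34, -1))) = Add(Mul(119, Pow(23028, -1)), Mul(Rational(-73910761, 16721558), Pow(34, -1))) = Add(Mul(119, Rational(1, 23028)), Mul(Rational(-73910761, 16721558), Rational(1, 34))) = Add(Rational(119, 23028), Rational(-73910761, 568532972)) = Rational(-5376189410, 43066372629)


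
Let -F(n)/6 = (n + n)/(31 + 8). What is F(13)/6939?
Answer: -4/6939 ≈ -0.00057645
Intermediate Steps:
F(n) = -4*n/13 (F(n) = -6*(n + n)/(31 + 8) = -6*2*n/39 = -4*n/13)
F(13)/6939 = -4/13*13/6939 = -4*1/6939 = -4/6939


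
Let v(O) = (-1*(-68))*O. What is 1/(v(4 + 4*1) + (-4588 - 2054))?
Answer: -1/6098 ≈ -0.00016399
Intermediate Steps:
v(O) = 68*O
1/(v(4 + 4*1) + (-4588 - 2054)) = 1/(68*(4 + 4*1) + (-4588 - 2054)) = 1/(68*(4 + 4) - 6642) = 1/(68*8 - 6642) = 1/(544 - 6642) = 1/(-6098) = -1/6098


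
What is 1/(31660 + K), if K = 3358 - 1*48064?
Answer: -1/13046 ≈ -7.6652e-5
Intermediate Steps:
K = -44706 (K = 3358 - 48064 = -44706)
1/(31660 + K) = 1/(31660 - 44706) = 1/(-13046) = -1/13046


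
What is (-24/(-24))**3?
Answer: 1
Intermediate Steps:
(-24/(-24))**3 = (-24*(-1/24))**3 = 1**3 = 1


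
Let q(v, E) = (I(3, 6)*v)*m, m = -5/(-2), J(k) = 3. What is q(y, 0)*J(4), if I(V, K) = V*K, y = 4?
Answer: 540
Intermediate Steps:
I(V, K) = K*V
m = 5/2 (m = -5*(-½) = 5/2 ≈ 2.5000)
q(v, E) = 45*v (q(v, E) = ((6*3)*v)*(5/2) = (18*v)*(5/2) = 45*v)
q(y, 0)*J(4) = (45*4)*3 = 180*3 = 540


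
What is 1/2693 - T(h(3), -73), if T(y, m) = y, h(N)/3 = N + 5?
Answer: -64631/2693 ≈ -24.000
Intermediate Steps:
h(N) = 15 + 3*N (h(N) = 3*(N + 5) = 3*(5 + N) = 15 + 3*N)
1/2693 - T(h(3), -73) = 1/2693 - (15 + 3*3) = 1/2693 - (15 + 9) = 1/2693 - 1*24 = 1/2693 - 24 = -64631/2693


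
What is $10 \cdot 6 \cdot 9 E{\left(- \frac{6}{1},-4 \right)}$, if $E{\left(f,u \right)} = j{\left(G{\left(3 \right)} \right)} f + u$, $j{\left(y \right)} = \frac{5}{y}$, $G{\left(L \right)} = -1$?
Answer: $14040$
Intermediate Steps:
$E{\left(f,u \right)} = u - 5 f$ ($E{\left(f,u \right)} = \frac{5}{-1} f + u = 5 \left(-1\right) f + u = - 5 f + u = u - 5 f$)
$10 \cdot 6 \cdot 9 E{\left(- \frac{6}{1},-4 \right)} = 10 \cdot 6 \cdot 9 \left(-4 - 5 \left(- \frac{6}{1}\right)\right) = 60 \cdot 9 \left(-4 - 5 \left(\left(-6\right) 1\right)\right) = 540 \left(-4 - -30\right) = 540 \left(-4 + 30\right) = 540 \cdot 26 = 14040$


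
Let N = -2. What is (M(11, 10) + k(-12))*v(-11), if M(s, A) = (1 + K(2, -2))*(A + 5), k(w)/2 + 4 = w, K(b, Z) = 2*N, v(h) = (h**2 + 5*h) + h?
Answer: -4235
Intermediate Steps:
v(h) = h**2 + 6*h
K(b, Z) = -4 (K(b, Z) = 2*(-2) = -4)
k(w) = -8 + 2*w
M(s, A) = -15 - 3*A (M(s, A) = (1 - 4)*(A + 5) = -3*(5 + A) = -15 - 3*A)
(M(11, 10) + k(-12))*v(-11) = ((-15 - 3*10) + (-8 + 2*(-12)))*(-11*(6 - 11)) = ((-15 - 30) + (-8 - 24))*(-11*(-5)) = (-45 - 32)*55 = -77*55 = -4235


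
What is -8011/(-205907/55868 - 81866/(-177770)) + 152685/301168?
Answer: 11983282232448093575/4823265407557968 ≈ 2484.5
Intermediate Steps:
-8011/(-205907/55868 - 81866/(-177770)) + 152685/301168 = -8011/(-205907*1/55868 - 81866*(-1/177770)) + 152685*(1/301168) = -8011/(-205907/55868 + 40933/88885) + 152685/301168 = -8011/(-16015198851/4965827180) + 152685/301168 = -8011*(-4965827180/16015198851) + 152685/301168 = 39781241538980/16015198851 + 152685/301168 = 11983282232448093575/4823265407557968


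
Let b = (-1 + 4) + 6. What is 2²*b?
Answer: 36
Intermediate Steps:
b = 9 (b = 3 + 6 = 9)
2²*b = 2²*9 = 4*9 = 36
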